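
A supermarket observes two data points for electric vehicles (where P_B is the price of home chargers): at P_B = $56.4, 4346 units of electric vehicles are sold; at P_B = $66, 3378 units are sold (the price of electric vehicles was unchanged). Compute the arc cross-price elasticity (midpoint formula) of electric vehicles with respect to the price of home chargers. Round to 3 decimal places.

ΔQ_A = 3378 − 4346 = -968; ΔP_B = 66 − 56.4 = 9.6.
Midpoints: Q̄_A = 3862.0, P̄_B = 61.20.
ε = (ΔQ_A/Q̄_A)/(ΔP_B/P̄_B) = (-968/3862.0)/(9.6/61.20) ≈ -1.598.
ε < 0: electric vehicles and home chargers are complements.

-1.598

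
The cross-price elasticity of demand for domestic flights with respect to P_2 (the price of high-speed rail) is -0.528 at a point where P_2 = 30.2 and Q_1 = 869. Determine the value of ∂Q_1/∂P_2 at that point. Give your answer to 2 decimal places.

ε = (∂Q_1/∂P_2)·(P_2/Q_1) ⇒ ∂Q_1/∂P_2 = ε·Q_1/P_2 = -0.528 × 869/30.2 ≈ -15.19.

-15.19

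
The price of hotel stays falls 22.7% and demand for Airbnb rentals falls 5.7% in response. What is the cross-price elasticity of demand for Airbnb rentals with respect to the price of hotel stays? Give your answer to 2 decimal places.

0.25

ε = (%ΔQ of Airbnb rentals) / (%ΔP of hotel stays) = (-5.7%) / (-22.7%) ≈ 0.25.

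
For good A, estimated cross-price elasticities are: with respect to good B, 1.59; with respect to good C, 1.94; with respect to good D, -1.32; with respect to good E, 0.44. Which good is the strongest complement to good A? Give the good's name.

Complements have ε < 0. The most negative value is -1.32 (good D).

good D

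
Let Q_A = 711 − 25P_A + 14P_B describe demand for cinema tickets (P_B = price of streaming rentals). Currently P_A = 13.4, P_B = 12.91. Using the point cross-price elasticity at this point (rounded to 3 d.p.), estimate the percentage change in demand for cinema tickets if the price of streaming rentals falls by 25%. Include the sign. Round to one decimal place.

-8.1%

At P_A = 13.4, P_B = 12.91: Q_A = 556.74.
∂Q_A/∂P_B = 14.
ε = (∂Q_A/∂P_B)(P_B/Q_A) = 14.0000 × 12.91/556.74 ≈ 0.325.
%ΔQ_A ≈ ε × %ΔP_B = 0.325 × (-25%) = -8.1%.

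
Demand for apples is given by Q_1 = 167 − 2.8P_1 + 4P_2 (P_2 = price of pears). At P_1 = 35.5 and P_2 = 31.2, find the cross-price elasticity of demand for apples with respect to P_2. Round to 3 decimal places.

0.649

At P_1 = 35.5 and P_2 = 31.2: Q_1 = 192.4.
∂Q_1/∂P_2 = 4.
ε = (∂Q_1/∂P_2)(P_2/Q_1) = 4 × (31.2/192.4) ≈ 0.649.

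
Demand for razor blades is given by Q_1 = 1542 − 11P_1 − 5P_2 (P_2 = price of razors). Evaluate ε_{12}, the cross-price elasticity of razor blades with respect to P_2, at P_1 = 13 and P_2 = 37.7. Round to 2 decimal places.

At P_1 = 13 and P_2 = 37.7: Q_1 = 1210.5.
∂Q_1/∂P_2 = -5.
ε = (∂Q_1/∂P_2)(P_2/Q_1) = -5 × (37.7/1210.5) ≈ -0.16.

-0.16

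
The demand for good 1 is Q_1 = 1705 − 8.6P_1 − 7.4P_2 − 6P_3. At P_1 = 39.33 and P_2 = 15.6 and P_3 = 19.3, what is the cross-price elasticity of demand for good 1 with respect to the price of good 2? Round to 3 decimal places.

At P_1 = 39.33 and P_2 = 15.6 and P_3 = 19.3: Q_1 = 1135.522.
∂Q_1/∂P_2 = -7.4.
ε = (∂Q_1/∂P_2)(P_2/Q_1) = -7.4 × (15.6/1135.522) ≈ -0.102.

-0.102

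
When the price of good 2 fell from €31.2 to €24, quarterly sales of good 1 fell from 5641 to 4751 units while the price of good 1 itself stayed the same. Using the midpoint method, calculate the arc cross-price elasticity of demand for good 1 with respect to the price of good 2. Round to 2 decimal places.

0.66

ΔQ_1 = 4751 − 5641 = -890; ΔP_2 = 24 − 31.2 = -7.2.
Midpoints: Q̄_1 = 5196.0, P̄_2 = 27.60.
ε = (ΔQ_1/Q̄_1)/(ΔP_2/P̄_2) = (-890/5196.0)/(-7.2/27.60) ≈ 0.66.
ε > 0: good 1 and good 2 are substitutes.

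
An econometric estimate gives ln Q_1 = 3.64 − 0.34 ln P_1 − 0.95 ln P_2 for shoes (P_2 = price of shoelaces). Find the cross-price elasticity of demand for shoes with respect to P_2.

-0.95

In a log-linear (constant-elasticity) demand function, the coefficient on ln P_2 is the cross-price elasticity.
ε = -0.95. Negative, so shoes and shoelaces are complements.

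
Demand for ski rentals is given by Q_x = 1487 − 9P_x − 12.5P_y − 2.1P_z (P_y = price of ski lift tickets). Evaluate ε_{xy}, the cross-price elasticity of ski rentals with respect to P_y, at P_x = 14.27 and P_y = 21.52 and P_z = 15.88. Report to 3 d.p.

At P_x = 14.27 and P_y = 21.52 and P_z = 15.88: Q_x = 1056.222.
∂Q_x/∂P_y = -12.5.
ε = (∂Q_x/∂P_y)(P_y/Q_x) = -12.5 × (21.52/1056.222) ≈ -0.255.

-0.255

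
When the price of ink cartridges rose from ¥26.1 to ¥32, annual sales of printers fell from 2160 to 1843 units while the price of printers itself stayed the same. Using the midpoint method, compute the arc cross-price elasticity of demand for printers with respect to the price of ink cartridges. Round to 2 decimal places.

ΔQ_A = 1843 − 2160 = -317; ΔP_B = 32 − 26.1 = 5.9.
Midpoints: Q̄_A = 2001.5, P̄_B = 29.05.
ε = (ΔQ_A/Q̄_A)/(ΔP_B/P̄_B) = (-317/2001.5)/(5.9/29.05) ≈ -0.78.

-0.78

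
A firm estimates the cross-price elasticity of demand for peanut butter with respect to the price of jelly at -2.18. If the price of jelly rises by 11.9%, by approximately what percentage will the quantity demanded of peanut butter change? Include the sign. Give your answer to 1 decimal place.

-25.9%

%ΔQ ≈ ε × %ΔP of jelly = -2.18 × (11.9%) = -25.9%.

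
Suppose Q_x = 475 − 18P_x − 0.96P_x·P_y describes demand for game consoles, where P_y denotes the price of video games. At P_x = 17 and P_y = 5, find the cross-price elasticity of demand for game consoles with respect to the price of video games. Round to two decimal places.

-0.93

At P_x = 17 and P_y = 5: Q_x = 87.4.
∂Q_x/∂P_y = -0.96P_x = -0.96(17) = -16.3200.
ε = (∂Q_x/∂P_y)(P_y/Q_x) = -16.3200 × (5/87.4) ≈ -0.93.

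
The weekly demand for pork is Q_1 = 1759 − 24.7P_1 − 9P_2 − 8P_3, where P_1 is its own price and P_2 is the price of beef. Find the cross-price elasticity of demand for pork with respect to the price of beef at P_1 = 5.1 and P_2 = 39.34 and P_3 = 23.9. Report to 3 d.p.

At P_1 = 5.1 and P_2 = 39.34 and P_3 = 23.9: Q_1 = 1087.77.
∂Q_1/∂P_2 = -9.
ε = (∂Q_1/∂P_2)(P_2/Q_1) = -9 × (39.34/1087.77) ≈ -0.325.
Since ε < 0, pork and beef are complements.

-0.325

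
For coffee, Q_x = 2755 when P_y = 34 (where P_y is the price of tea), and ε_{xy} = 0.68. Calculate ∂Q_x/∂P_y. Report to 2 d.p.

55.10

ε = (∂Q_x/∂P_y)·(P_y/Q_x) ⇒ ∂Q_x/∂P_y = ε·Q_x/P_y = 0.68 × 2755/34 ≈ 55.10.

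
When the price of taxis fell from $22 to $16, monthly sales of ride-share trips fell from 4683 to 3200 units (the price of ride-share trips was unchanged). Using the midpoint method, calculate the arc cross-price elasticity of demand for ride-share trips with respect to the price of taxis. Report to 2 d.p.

ΔQ_A = 3200 − 4683 = -1483; ΔP_B = 16 − 22 = -6.
Midpoints: Q̄_A = 3941.5, P̄_B = 19.00.
ε = (ΔQ_A/Q̄_A)/(ΔP_B/P̄_B) = (-1483/3941.5)/(-6/19.00) ≈ 1.19.

1.19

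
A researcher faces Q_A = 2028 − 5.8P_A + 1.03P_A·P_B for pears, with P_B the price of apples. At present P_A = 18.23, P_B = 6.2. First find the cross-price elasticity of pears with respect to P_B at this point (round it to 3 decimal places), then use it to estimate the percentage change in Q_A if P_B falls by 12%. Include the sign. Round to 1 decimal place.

-0.7%

At P_A = 18.23, P_B = 6.2: Q_A = 2038.683.
∂Q_A/∂P_B = 1.03P_A = 18.7769.
ε = (∂Q_A/∂P_B)(P_B/Q_A) = 18.7769 × 6.2/2038.683 ≈ 0.057.
%ΔQ_A ≈ ε × %ΔP_B = 0.057 × (-12%) = -0.7%.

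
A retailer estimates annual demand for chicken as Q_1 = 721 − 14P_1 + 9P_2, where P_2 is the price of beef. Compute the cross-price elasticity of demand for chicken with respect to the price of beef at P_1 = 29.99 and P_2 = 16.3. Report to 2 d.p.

At P_1 = 29.99 and P_2 = 16.3: Q_1 = 447.84.
∂Q_1/∂P_2 = 9.
ε = (∂Q_1/∂P_2)(P_2/Q_1) = 9 × (16.3/447.84) ≈ 0.33.
Since ε > 0, chicken and beef are substitutes.

0.33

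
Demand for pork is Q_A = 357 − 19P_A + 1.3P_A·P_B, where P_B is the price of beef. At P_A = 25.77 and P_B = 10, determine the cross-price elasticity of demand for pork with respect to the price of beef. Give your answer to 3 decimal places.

At P_A = 25.77 and P_B = 10: Q_A = 202.38.
∂Q_A/∂P_B = 1.3P_A = 1.3(25.77) = 33.5010.
ε = (∂Q_A/∂P_B)(P_B/Q_A) = 33.5010 × (10/202.38) ≈ 1.655.
ε > 0: substitutes.

1.655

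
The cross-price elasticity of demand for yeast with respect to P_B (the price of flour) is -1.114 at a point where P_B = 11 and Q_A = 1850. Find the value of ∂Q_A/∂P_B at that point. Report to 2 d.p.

ε = (∂Q_A/∂P_B)·(P_B/Q_A) ⇒ ∂Q_A/∂P_B = ε·Q_A/P_B = -1.114 × 1850/11 ≈ -187.35.

-187.35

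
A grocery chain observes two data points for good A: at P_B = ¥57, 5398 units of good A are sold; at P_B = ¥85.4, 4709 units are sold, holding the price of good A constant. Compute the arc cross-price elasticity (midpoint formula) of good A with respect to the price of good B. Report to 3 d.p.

-0.342

ΔQ_A = 4709 − 5398 = -689; ΔP_B = 85.4 − 57 = 28.4.
Midpoints: Q̄_A = 5053.5, P̄_B = 71.20.
ε = (ΔQ_A/Q̄_A)/(ΔP_B/P̄_B) = (-689/5053.5)/(28.4/71.20) ≈ -0.342.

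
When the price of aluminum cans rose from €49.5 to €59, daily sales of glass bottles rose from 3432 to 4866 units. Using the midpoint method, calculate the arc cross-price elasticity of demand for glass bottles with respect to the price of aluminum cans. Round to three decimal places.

ΔQ_A = 4866 − 3432 = 1434; ΔP_B = 59 − 49.5 = 9.5.
Midpoints: Q̄_A = 4149.0, P̄_B = 54.25.
ε = (ΔQ_A/Q̄_A)/(ΔP_B/P̄_B) = (1434/4149.0)/(9.5/54.25) ≈ 1.974.

1.974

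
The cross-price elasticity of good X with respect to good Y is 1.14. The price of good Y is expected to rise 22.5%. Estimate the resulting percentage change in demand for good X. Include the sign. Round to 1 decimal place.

%ΔQ ≈ ε × %ΔP of good Y = 1.14 × (22.5%) = 25.7%.

25.7%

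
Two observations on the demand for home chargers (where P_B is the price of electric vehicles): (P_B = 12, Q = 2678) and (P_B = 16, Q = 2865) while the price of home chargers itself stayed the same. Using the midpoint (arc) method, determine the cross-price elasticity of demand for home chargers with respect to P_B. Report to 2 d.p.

ΔQ_A = 2865 − 2678 = 187; ΔP_B = 16 − 12 = 4.
Midpoints: Q̄_A = 2771.5, P̄_B = 14.00.
ε = (ΔQ_A/Q̄_A)/(ΔP_B/P̄_B) = (187/2771.5)/(4/14.00) ≈ 0.24.
ε > 0: home chargers and electric vehicles are substitutes.

0.24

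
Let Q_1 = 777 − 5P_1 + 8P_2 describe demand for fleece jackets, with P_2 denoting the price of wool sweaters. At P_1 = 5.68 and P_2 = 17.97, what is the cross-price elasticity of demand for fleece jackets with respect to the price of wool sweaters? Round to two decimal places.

0.16

At P_1 = 5.68 and P_2 = 17.97: Q_1 = 892.36.
∂Q_1/∂P_2 = 8.
ε = (∂Q_1/∂P_2)(P_2/Q_1) = 8 × (17.97/892.36) ≈ 0.16.
Since ε > 0, fleece jackets and wool sweaters are substitutes.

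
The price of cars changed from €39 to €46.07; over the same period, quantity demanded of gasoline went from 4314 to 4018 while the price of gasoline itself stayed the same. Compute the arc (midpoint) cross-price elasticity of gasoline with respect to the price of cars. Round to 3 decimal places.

-0.427

ΔQ_A = 4018 − 4314 = -296; ΔP_B = 46.07 − 39 = 7.07.
Midpoints: Q̄_A = 4166.0, P̄_B = 42.53.
ε = (ΔQ_A/Q̄_A)/(ΔP_B/P̄_B) = (-296/4166.0)/(7.07/42.53) ≈ -0.427.
ε < 0: gasoline and cars are complements.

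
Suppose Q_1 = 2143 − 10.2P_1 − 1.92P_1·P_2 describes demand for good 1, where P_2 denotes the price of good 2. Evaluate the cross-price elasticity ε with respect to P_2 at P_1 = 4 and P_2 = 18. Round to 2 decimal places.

-0.07

At P_1 = 4 and P_2 = 18: Q_1 = 1963.96.
∂Q_1/∂P_2 = -1.92P_1 = -1.92(4) = -7.6800.
ε = (∂Q_1/∂P_2)(P_2/Q_1) = -7.6800 × (18/1963.96) ≈ -0.07.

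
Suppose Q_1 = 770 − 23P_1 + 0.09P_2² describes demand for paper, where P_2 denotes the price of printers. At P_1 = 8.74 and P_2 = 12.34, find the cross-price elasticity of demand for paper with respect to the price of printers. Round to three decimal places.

0.047

At P_1 = 8.74 and P_2 = 12.34: Q_1 = 582.685.
∂Q_1/∂P_2 = 0.18P_2 = 0.18(12.34) = 2.2212.
ε = (∂Q_1/∂P_2)(P_2/Q_1) = 2.2212 × (12.34/582.685) ≈ 0.047.
ε > 0: substitutes.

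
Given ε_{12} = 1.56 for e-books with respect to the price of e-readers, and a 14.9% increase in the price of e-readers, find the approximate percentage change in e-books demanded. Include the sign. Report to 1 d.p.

23.2%

%ΔQ ≈ ε × %ΔP of e-readers = 1.56 × (14.9%) = 23.2%.
Demand for e-books rises by about 23.2%.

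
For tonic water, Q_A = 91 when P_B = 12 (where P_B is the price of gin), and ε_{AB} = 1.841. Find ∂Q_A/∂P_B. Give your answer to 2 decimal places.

13.96

ε = (∂Q_A/∂P_B)·(P_B/Q_A) ⇒ ∂Q_A/∂P_B = ε·Q_A/P_B = 1.841 × 91/12 ≈ 13.96.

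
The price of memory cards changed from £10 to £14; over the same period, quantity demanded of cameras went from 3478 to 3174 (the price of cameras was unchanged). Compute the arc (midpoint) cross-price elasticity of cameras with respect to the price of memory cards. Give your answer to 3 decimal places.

-0.274

ΔQ_A = 3174 − 3478 = -304; ΔP_B = 14 − 10 = 4.
Midpoints: Q̄_A = 3326.0, P̄_B = 12.00.
ε = (ΔQ_A/Q̄_A)/(ΔP_B/P̄_B) = (-304/3326.0)/(4/12.00) ≈ -0.274.
ε < 0: cameras and memory cards are complements.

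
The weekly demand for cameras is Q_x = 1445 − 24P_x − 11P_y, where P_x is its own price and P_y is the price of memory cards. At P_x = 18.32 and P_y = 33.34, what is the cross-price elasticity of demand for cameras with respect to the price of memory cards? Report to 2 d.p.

At P_x = 18.32 and P_y = 33.34: Q_x = 638.58.
∂Q_x/∂P_y = -11.
ε = (∂Q_x/∂P_y)(P_y/Q_x) = -11 × (33.34/638.58) ≈ -0.57.

-0.57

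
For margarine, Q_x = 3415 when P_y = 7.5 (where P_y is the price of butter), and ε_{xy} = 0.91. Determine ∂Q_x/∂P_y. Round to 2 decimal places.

414.35

ε = (∂Q_x/∂P_y)·(P_y/Q_x) ⇒ ∂Q_x/∂P_y = ε·Q_x/P_y = 0.91 × 3415/7.5 ≈ 414.35.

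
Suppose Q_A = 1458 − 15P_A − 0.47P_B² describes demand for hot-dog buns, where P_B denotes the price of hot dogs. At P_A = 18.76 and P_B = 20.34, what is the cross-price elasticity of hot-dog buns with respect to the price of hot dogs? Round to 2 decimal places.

-0.40

At P_A = 18.76 and P_B = 20.34: Q_A = 982.154.
∂Q_A/∂P_B = -0.94P_B = -0.94(20.34) = -19.1196.
ε = (∂Q_A/∂P_B)(P_B/Q_A) = -19.1196 × (20.34/982.154) ≈ -0.40.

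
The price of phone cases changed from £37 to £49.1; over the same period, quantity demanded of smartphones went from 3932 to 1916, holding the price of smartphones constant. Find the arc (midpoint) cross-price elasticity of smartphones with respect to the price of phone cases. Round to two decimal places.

ΔQ_A = 1916 − 3932 = -2016; ΔP_B = 49.1 − 37 = 12.1.
Midpoints: Q̄_A = 2924.0, P̄_B = 43.05.
ε = (ΔQ_A/Q̄_A)/(ΔP_B/P̄_B) = (-2016/2924.0)/(12.1/43.05) ≈ -2.45.

-2.45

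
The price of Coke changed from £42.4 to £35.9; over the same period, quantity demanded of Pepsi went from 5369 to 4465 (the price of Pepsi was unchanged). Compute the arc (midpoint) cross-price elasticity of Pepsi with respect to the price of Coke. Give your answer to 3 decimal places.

1.107

ΔQ_A = 4465 − 5369 = -904; ΔP_B = 35.9 − 42.4 = -6.5.
Midpoints: Q̄_A = 4917.0, P̄_B = 39.15.
ε = (ΔQ_A/Q̄_A)/(ΔP_B/P̄_B) = (-904/4917.0)/(-6.5/39.15) ≈ 1.107.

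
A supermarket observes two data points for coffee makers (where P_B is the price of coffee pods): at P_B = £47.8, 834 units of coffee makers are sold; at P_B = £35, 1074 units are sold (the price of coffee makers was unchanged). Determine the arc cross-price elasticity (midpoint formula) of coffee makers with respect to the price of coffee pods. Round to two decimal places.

ΔQ_A = 1074 − 834 = 240; ΔP_B = 35 − 47.8 = -12.8.
Midpoints: Q̄_A = 954.0, P̄_B = 41.40.
ε = (ΔQ_A/Q̄_A)/(ΔP_B/P̄_B) = (240/954.0)/(-12.8/41.40) ≈ -0.81.
ε < 0: coffee makers and coffee pods are complements.

-0.81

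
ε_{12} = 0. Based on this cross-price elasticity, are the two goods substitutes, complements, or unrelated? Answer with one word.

ε = 0: demand for good 1 does not respond to good 2's price; the goods are unrelated.

unrelated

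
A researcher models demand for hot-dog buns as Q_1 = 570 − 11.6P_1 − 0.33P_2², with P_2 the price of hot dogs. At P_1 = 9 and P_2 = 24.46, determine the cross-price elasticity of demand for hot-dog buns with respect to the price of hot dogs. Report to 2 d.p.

-1.47

At P_1 = 9 and P_2 = 24.46: Q_1 = 268.164.
∂Q_1/∂P_2 = -0.66P_2 = -0.66(24.46) = -16.1436.
ε = (∂Q_1/∂P_2)(P_2/Q_1) = -16.1436 × (24.46/268.164) ≈ -1.47.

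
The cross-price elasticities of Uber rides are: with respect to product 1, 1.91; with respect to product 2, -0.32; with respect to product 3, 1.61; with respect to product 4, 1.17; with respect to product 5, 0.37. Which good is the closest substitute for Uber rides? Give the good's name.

product 1

Substitutes have ε > 0. Among the positive values, 1.91 (product 1) is largest.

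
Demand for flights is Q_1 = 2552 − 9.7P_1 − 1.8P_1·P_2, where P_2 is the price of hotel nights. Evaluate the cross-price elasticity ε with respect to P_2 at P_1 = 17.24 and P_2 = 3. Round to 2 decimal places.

At P_1 = 17.24 and P_2 = 3: Q_1 = 2291.676.
∂Q_1/∂P_2 = -1.8P_1 = -1.8(17.24) = -31.0320.
ε = (∂Q_1/∂P_2)(P_2/Q_1) = -31.0320 × (3/2291.676) ≈ -0.04.
ε < 0: complements.

-0.04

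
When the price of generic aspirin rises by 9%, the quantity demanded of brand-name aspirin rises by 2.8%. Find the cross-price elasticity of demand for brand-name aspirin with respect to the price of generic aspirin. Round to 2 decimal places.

ε = (%ΔQ of brand-name aspirin) / (%ΔP of generic aspirin) = (2.8%) / (9%) ≈ 0.31.
Positive cross-price elasticity: substitutes.

0.31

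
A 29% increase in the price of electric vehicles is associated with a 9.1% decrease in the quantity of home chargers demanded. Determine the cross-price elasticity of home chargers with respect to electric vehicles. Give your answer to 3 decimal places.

ε = (%ΔQ of home chargers) / (%ΔP of electric vehicles) = (-9.1%) / (29%) ≈ -0.314.

-0.314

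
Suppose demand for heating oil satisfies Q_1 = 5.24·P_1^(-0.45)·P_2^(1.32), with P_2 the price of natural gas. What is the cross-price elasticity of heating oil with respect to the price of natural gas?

1.32

In a log-linear (constant-elasticity) demand function, the coefficient on the exponent of P_2 is the cross-price elasticity.
ε = 1.32. Positive, so heating oil and natural gas are substitutes.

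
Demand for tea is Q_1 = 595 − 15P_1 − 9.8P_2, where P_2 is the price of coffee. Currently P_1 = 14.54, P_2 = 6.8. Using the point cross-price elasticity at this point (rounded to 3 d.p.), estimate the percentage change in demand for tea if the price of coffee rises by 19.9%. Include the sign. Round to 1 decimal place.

-4.3%

At P_1 = 14.54, P_2 = 6.8: Q_1 = 310.26.
∂Q_1/∂P_2 = -9.8.
ε = (∂Q_1/∂P_2)(P_2/Q_1) = -9.8000 × 6.8/310.26 ≈ -0.215.
%ΔQ_1 ≈ ε × %ΔP_2 = -0.215 × (19.9%) = -4.3%.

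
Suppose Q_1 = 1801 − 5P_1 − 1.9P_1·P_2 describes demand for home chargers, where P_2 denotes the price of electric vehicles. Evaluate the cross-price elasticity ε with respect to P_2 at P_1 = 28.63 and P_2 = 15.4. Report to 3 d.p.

At P_1 = 28.63 and P_2 = 15.4: Q_1 = 820.136.
∂Q_1/∂P_2 = -1.9P_1 = -1.9(28.63) = -54.3970.
ε = (∂Q_1/∂P_2)(P_2/Q_1) = -54.3970 × (15.4/820.136) ≈ -1.021.

-1.021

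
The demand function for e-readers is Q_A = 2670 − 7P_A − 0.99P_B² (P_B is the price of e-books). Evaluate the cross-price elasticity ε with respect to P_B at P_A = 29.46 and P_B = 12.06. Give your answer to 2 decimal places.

-0.12

At P_A = 29.46 and P_B = 12.06: Q_A = 2319.791.
∂Q_A/∂P_B = -1.98P_B = -1.98(12.06) = -23.8788.
ε = (∂Q_A/∂P_B)(P_B/Q_A) = -23.8788 × (12.06/2319.791) ≈ -0.12.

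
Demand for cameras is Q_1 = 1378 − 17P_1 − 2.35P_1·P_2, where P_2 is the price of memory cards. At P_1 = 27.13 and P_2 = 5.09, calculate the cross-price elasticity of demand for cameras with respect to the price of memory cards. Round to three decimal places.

At P_1 = 27.13 and P_2 = 5.09: Q_1 = 592.275.
∂Q_1/∂P_2 = -2.35P_1 = -2.35(27.13) = -63.7555.
ε = (∂Q_1/∂P_2)(P_2/Q_1) = -63.7555 × (5.09/592.275) ≈ -0.548.
ε < 0: complements.

-0.548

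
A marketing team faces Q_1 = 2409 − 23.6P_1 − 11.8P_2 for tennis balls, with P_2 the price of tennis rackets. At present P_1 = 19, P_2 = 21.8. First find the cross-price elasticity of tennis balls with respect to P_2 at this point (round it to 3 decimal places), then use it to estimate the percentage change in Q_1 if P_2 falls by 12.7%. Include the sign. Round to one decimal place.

At P_1 = 19, P_2 = 21.8: Q_1 = 1703.36.
∂Q_1/∂P_2 = -11.8.
ε = (∂Q_1/∂P_2)(P_2/Q_1) = -11.8000 × 21.8/1703.36 ≈ -0.151.
%ΔQ_1 ≈ ε × %ΔP_2 = -0.151 × (-12.7%) = 1.9%.

1.9%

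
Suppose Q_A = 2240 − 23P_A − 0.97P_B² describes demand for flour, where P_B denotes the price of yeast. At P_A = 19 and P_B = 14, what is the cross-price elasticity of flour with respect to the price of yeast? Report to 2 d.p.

-0.24

At P_A = 19 and P_B = 14: Q_A = 1612.88.
∂Q_A/∂P_B = -1.94P_B = -1.94(14) = -27.1600.
ε = (∂Q_A/∂P_B)(P_B/Q_A) = -27.1600 × (14/1612.88) ≈ -0.24.
ε < 0: complements.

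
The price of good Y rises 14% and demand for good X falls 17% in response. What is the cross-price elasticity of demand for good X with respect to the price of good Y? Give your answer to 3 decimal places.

ε = (%ΔQ of good X) / (%ΔP of good Y) = (-17%) / (14%) ≈ -1.214.

-1.214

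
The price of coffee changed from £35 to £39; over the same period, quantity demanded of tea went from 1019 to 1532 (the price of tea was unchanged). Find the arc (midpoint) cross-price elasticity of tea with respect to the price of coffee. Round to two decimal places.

ΔQ_A = 1532 − 1019 = 513; ΔP_B = 39 − 35 = 4.
Midpoints: Q̄_A = 1275.5, P̄_B = 37.00.
ε = (ΔQ_A/Q̄_A)/(ΔP_B/P̄_B) = (513/1275.5)/(4/37.00) ≈ 3.72.

3.72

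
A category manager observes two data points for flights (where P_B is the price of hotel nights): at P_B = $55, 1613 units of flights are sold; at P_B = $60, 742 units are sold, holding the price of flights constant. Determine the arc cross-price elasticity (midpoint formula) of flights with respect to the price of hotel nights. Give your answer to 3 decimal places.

-8.507

ΔQ_A = 742 − 1613 = -871; ΔP_B = 60 − 55 = 5.
Midpoints: Q̄_A = 1177.5, P̄_B = 57.50.
ε = (ΔQ_A/Q̄_A)/(ΔP_B/P̄_B) = (-871/1177.5)/(5/57.50) ≈ -8.507.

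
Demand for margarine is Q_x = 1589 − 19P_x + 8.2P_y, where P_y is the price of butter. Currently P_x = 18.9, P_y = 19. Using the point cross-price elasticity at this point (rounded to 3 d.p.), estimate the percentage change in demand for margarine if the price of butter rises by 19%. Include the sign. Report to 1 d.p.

2.1%

At P_x = 18.9, P_y = 19: Q_x = 1385.7.
∂Q_x/∂P_y = 8.2.
ε = (∂Q_x/∂P_y)(P_y/Q_x) = 8.2000 × 19/1385.7 ≈ 0.112.
%ΔQ_x ≈ ε × %ΔP_y = 0.112 × (19%) = 2.1%.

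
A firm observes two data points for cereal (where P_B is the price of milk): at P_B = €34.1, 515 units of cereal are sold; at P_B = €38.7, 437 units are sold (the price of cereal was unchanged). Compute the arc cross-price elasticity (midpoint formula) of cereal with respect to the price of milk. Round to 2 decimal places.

-1.30

ΔQ_A = 437 − 515 = -78; ΔP_B = 38.7 − 34.1 = 4.6.
Midpoints: Q̄_A = 476.0, P̄_B = 36.40.
ε = (ΔQ_A/Q̄_A)/(ΔP_B/P̄_B) = (-78/476.0)/(4.6/36.40) ≈ -1.30.
ε < 0: cereal and milk are complements.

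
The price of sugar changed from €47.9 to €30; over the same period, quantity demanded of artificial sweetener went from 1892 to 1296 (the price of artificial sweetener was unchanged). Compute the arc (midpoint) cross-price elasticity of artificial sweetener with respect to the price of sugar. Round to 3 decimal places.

0.814

ΔQ_A = 1296 − 1892 = -596; ΔP_B = 30 − 47.9 = -17.9.
Midpoints: Q̄_A = 1594.0, P̄_B = 38.95.
ε = (ΔQ_A/Q̄_A)/(ΔP_B/P̄_B) = (-596/1594.0)/(-17.9/38.95) ≈ 0.814.
ε > 0: artificial sweetener and sugar are substitutes.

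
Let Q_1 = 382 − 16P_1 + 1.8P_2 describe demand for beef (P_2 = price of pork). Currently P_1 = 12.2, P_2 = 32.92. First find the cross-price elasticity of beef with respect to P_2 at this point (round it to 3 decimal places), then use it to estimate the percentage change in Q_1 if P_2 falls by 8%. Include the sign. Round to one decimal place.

-1.9%

At P_1 = 12.2, P_2 = 32.92: Q_1 = 246.056.
∂Q_1/∂P_2 = 1.8.
ε = (∂Q_1/∂P_2)(P_2/Q_1) = 1.8000 × 32.92/246.056 ≈ 0.241.
%ΔQ_1 ≈ ε × %ΔP_2 = 0.241 × (-8%) = -1.9%.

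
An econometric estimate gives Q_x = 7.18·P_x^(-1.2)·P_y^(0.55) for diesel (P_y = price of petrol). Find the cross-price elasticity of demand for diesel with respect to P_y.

In a log-linear (constant-elasticity) demand function, the coefficient on the exponent of P_y is the cross-price elasticity.
ε = 0.55. Positive, so diesel and petrol are substitutes.

0.55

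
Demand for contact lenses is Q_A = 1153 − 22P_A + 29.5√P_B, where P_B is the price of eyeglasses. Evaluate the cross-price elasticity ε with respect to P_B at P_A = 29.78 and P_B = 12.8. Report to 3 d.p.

At P_A = 29.78 and P_B = 12.8: Q_A = 603.382.
∂Q_A/∂P_B = 29.5/(2√P_B) = 29.5/(2√12.8) = 4.1228.
ε = (∂Q_A/∂P_B)(P_B/Q_A) = 4.1228 × (12.8/603.382) ≈ 0.087.

0.087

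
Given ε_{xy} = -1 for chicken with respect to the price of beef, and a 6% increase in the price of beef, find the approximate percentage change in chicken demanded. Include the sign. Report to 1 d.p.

%ΔQ ≈ ε × %ΔP of beef = -1 × (6%) = -6.0%.

-6.0%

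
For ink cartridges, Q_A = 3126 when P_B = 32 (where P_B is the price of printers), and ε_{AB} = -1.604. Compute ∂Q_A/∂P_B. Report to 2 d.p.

ε = (∂Q_A/∂P_B)·(P_B/Q_A) ⇒ ∂Q_A/∂P_B = ε·Q_A/P_B = -1.604 × 3126/32 ≈ -156.69.

-156.69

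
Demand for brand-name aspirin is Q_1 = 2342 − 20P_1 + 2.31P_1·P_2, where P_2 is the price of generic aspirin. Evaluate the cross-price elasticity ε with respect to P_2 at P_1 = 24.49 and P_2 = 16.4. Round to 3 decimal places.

0.334

At P_1 = 24.49 and P_2 = 16.4: Q_1 = 2779.979.
∂Q_1/∂P_2 = 2.31P_1 = 2.31(24.49) = 56.5719.
ε = (∂Q_1/∂P_2)(P_2/Q_1) = 56.5719 × (16.4/2779.979) ≈ 0.334.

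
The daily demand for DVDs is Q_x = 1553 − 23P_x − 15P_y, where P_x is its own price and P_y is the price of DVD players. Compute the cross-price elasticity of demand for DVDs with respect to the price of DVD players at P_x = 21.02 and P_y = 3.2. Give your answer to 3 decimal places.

-0.047

At P_x = 21.02 and P_y = 3.2: Q_x = 1021.54.
∂Q_x/∂P_y = -15.
ε = (∂Q_x/∂P_y)(P_y/Q_x) = -15 × (3.2/1021.54) ≈ -0.047.
Since ε < 0, DVDs and DVD players are complements.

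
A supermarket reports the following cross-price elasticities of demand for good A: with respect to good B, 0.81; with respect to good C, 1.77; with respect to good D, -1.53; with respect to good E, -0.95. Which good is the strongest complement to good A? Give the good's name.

Complements have ε < 0. The most negative value is -1.53 (good D).

good D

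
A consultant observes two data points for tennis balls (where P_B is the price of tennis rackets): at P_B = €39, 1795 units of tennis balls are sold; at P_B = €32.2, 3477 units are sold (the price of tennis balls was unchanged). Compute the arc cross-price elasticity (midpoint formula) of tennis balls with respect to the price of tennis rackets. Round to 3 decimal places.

-3.341

ΔQ_A = 3477 − 1795 = 1682; ΔP_B = 32.2 − 39 = -6.8.
Midpoints: Q̄_A = 2636.0, P̄_B = 35.60.
ε = (ΔQ_A/Q̄_A)/(ΔP_B/P̄_B) = (1682/2636.0)/(-6.8/35.60) ≈ -3.341.
ε < 0: tennis balls and tennis rackets are complements.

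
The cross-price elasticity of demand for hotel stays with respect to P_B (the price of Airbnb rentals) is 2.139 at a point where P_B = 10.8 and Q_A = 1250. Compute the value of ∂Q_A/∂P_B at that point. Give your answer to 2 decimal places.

247.57

ε = (∂Q_A/∂P_B)·(P_B/Q_A) ⇒ ∂Q_A/∂P_B = ε·Q_A/P_B = 2.139 × 1250/10.8 ≈ 247.57.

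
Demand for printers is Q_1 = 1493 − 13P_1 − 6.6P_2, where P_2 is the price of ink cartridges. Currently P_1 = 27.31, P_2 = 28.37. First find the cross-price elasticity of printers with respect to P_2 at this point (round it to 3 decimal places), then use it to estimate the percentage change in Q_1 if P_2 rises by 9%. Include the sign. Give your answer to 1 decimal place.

-1.8%

At P_1 = 27.31, P_2 = 28.37: Q_1 = 950.728.
∂Q_1/∂P_2 = -6.6.
ε = (∂Q_1/∂P_2)(P_2/Q_1) = -6.6000 × 28.37/950.728 ≈ -0.197.
%ΔQ_1 ≈ ε × %ΔP_2 = -0.197 × (9%) = -1.8%.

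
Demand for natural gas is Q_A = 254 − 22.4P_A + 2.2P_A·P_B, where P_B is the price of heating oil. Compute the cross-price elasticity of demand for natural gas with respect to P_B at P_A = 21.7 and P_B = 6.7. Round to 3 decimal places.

3.644

At P_A = 21.7 and P_B = 6.7: Q_A = 87.778.
∂Q_A/∂P_B = 2.2P_A = 2.2(21.7) = 47.7400.
ε = (∂Q_A/∂P_B)(P_B/Q_A) = 47.7400 × (6.7/87.778) ≈ 3.644.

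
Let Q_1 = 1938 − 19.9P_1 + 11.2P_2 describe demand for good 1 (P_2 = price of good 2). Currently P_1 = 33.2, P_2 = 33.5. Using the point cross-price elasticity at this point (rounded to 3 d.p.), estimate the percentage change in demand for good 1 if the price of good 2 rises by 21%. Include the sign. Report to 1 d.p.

At P_1 = 33.2, P_2 = 33.5: Q_1 = 1652.52.
∂Q_1/∂P_2 = 11.2.
ε = (∂Q_1/∂P_2)(P_2/Q_1) = 11.2000 × 33.5/1652.52 ≈ 0.227.
%ΔQ_1 ≈ ε × %ΔP_2 = 0.227 × (21%) = 4.8%.

4.8%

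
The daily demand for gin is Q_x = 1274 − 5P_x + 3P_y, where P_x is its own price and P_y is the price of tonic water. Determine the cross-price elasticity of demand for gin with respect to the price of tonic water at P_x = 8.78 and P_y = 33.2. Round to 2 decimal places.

0.07

At P_x = 8.78 and P_y = 33.2: Q_x = 1329.7.
∂Q_x/∂P_y = 3.
ε = (∂Q_x/∂P_y)(P_y/Q_x) = 3 × (33.2/1329.7) ≈ 0.07.
Since ε > 0, gin and tonic water are substitutes.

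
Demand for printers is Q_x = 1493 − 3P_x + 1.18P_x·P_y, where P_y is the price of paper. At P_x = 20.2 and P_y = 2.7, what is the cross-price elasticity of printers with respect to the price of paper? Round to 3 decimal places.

At P_x = 20.2 and P_y = 2.7: Q_x = 1496.757.
∂Q_x/∂P_y = 1.18P_x = 1.18(20.2) = 23.8360.
ε = (∂Q_x/∂P_y)(P_y/Q_x) = 23.8360 × (2.7/1496.757) ≈ 0.043.

0.043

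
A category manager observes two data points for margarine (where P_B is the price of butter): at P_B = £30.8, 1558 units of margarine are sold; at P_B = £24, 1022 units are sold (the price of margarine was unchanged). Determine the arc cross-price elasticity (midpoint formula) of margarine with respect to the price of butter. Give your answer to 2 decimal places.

ΔQ_A = 1022 − 1558 = -536; ΔP_B = 24 − 30.8 = -6.8.
Midpoints: Q̄_A = 1290.0, P̄_B = 27.40.
ε = (ΔQ_A/Q̄_A)/(ΔP_B/P̄_B) = (-536/1290.0)/(-6.8/27.40) ≈ 1.67.

1.67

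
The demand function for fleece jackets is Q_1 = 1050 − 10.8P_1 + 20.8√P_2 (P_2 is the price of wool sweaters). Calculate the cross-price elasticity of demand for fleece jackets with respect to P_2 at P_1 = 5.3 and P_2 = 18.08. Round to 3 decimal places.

0.041

At P_1 = 5.3 and P_2 = 18.08: Q_1 = 1081.203.
∂Q_1/∂P_2 = 20.8/(2√P_2) = 20.8/(2√18.08) = 2.4459.
ε = (∂Q_1/∂P_2)(P_2/Q_1) = 2.4459 × (18.08/1081.203) ≈ 0.041.
ε > 0: substitutes.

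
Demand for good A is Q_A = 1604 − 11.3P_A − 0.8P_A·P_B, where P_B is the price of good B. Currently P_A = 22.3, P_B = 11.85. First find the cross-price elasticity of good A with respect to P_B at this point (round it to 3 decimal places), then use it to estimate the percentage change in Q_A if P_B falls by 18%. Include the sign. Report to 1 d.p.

At P_A = 22.3, P_B = 11.85: Q_A = 1140.606.
∂Q_A/∂P_B = -0.8P_A = -17.8400.
ε = (∂Q_A/∂P_B)(P_B/Q_A) = -17.8400 × 11.85/1140.606 ≈ -0.185.
%ΔQ_A ≈ ε × %ΔP_B = -0.185 × (-18%) = 3.3%.

3.3%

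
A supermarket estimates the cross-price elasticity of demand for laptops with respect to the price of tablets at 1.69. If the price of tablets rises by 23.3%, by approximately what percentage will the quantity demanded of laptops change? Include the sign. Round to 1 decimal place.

39.4%

%ΔQ ≈ ε × %ΔP of tablets = 1.69 × (23.3%) = 39.4%.
Demand for laptops rises by about 39.4%.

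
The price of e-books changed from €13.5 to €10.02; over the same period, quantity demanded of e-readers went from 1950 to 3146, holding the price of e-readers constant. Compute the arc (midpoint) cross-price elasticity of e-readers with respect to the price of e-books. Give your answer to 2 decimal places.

ΔQ_A = 3146 − 1950 = 1196; ΔP_B = 10.02 − 13.5 = -3.48.
Midpoints: Q̄_A = 2548.0, P̄_B = 11.76.
ε = (ΔQ_A/Q̄_A)/(ΔP_B/P̄_B) = (1196/2548.0)/(-3.48/11.76) ≈ -1.59.
ε < 0: e-readers and e-books are complements.

-1.59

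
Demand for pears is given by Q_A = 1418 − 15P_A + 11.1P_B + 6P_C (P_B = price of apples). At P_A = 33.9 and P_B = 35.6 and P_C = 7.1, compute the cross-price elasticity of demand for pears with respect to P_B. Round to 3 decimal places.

0.293

At P_A = 33.9 and P_B = 35.6 and P_C = 7.1: Q_A = 1347.26.
∂Q_A/∂P_B = 11.1.
ε = (∂Q_A/∂P_B)(P_B/Q_A) = 11.1 × (35.6/1347.26) ≈ 0.293.
Since ε > 0, pears and apples are substitutes.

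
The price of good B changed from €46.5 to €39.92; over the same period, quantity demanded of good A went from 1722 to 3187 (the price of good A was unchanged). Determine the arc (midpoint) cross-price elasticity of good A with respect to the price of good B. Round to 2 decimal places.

ΔQ_A = 3187 − 1722 = 1465; ΔP_B = 39.92 − 46.5 = -6.58.
Midpoints: Q̄_A = 2454.5, P̄_B = 43.21.
ε = (ΔQ_A/Q̄_A)/(ΔP_B/P̄_B) = (1465/2454.5)/(-6.58/43.21) ≈ -3.92.
ε < 0: good A and good B are complements.

-3.92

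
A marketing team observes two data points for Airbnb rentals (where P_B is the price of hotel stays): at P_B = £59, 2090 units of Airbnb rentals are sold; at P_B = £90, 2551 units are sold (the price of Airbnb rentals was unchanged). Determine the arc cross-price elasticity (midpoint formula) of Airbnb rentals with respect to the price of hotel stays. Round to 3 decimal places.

0.477

ΔQ_A = 2551 − 2090 = 461; ΔP_B = 90 − 59 = 31.
Midpoints: Q̄_A = 2320.5, P̄_B = 74.50.
ε = (ΔQ_A/Q̄_A)/(ΔP_B/P̄_B) = (461/2320.5)/(31/74.50) ≈ 0.477.
ε > 0: Airbnb rentals and hotel stays are substitutes.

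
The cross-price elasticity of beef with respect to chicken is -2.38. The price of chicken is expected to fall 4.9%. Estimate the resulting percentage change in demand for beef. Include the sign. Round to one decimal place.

%ΔQ ≈ ε × %ΔP of chicken = -2.38 × (-4.9%) = 11.7%.

11.7%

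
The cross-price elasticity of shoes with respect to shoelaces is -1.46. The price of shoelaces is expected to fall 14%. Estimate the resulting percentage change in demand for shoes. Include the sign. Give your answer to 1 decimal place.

%ΔQ ≈ ε × %ΔP of shoelaces = -1.46 × (-14%) = 20.4%.
Demand for shoes rises by about 20.4%.

20.4%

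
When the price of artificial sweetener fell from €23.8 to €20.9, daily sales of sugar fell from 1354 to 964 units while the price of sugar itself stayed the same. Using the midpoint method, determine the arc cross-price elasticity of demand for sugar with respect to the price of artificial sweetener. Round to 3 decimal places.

ΔQ_A = 964 − 1354 = -390; ΔP_B = 20.9 − 23.8 = -2.9.
Midpoints: Q̄_A = 1159.0, P̄_B = 22.35.
ε = (ΔQ_A/Q̄_A)/(ΔP_B/P̄_B) = (-390/1159.0)/(-2.9/22.35) ≈ 2.593.
ε > 0: sugar and artificial sweetener are substitutes.

2.593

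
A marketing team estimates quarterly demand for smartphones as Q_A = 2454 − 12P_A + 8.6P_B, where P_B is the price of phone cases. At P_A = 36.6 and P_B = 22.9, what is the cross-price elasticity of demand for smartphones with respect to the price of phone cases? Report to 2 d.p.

0.09

At P_A = 36.6 and P_B = 22.9: Q_A = 2211.74.
∂Q_A/∂P_B = 8.6.
ε = (∂Q_A/∂P_B)(P_B/Q_A) = 8.6 × (22.9/2211.74) ≈ 0.09.
Since ε > 0, smartphones and phone cases are substitutes.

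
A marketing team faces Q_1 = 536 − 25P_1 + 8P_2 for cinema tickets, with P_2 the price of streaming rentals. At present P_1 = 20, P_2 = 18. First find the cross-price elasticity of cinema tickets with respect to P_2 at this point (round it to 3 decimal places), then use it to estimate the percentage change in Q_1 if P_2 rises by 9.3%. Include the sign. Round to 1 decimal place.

7.4%

At P_1 = 20, P_2 = 18: Q_1 = 180.
∂Q_1/∂P_2 = 8.
ε = (∂Q_1/∂P_2)(P_2/Q_1) = 8.0000 × 18/180 ≈ 0.800.
%ΔQ_1 ≈ ε × %ΔP_2 = 0.800 × (9.3%) = 7.4%.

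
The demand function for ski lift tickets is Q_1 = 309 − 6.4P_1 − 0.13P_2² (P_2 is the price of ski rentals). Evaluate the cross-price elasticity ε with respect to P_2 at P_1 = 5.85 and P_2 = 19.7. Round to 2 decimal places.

-0.46

At P_1 = 5.85 and P_2 = 19.7: Q_1 = 221.108.
∂Q_1/∂P_2 = -0.26P_2 = -0.26(19.7) = -5.1220.
ε = (∂Q_1/∂P_2)(P_2/Q_1) = -5.1220 × (19.7/221.108) ≈ -0.46.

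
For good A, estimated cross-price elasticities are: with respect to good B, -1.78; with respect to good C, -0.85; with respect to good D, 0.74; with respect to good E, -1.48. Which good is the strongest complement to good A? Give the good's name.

Complements have ε < 0. The most negative value is -1.78 (good B).

good B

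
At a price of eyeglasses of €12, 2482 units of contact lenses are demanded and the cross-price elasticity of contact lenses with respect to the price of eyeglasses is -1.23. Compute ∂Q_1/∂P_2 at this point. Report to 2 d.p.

-254.41

ε = (∂Q_1/∂P_2)·(P_2/Q_1) ⇒ ∂Q_1/∂P_2 = ε·Q_1/P_2 = -1.23 × 2482/12 ≈ -254.41.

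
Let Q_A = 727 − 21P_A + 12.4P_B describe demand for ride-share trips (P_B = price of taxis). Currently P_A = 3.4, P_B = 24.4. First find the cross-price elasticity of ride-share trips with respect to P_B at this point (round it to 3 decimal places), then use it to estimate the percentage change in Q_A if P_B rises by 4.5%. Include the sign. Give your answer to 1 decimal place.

At P_A = 3.4, P_B = 24.4: Q_A = 958.16.
∂Q_A/∂P_B = 12.4.
ε = (∂Q_A/∂P_B)(P_B/Q_A) = 12.4000 × 24.4/958.16 ≈ 0.316.
%ΔQ_A ≈ ε × %ΔP_B = 0.316 × (4.5%) = 1.4%.

1.4%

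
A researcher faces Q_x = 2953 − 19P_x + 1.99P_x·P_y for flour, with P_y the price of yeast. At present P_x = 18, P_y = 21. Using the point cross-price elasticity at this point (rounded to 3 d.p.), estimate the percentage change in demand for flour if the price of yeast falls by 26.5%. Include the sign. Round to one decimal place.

At P_x = 18, P_y = 21: Q_x = 3363.22.
∂Q_x/∂P_y = 1.99P_x = 35.8200.
ε = (∂Q_x/∂P_y)(P_y/Q_x) = 35.8200 × 21/3363.22 ≈ 0.224.
%ΔQ_x ≈ ε × %ΔP_y = 0.224 × (-26.5%) = -5.9%.

-5.9%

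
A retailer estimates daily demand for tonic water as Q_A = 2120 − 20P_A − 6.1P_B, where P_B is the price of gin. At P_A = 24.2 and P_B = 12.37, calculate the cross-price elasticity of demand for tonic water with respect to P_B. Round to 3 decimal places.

At P_A = 24.2 and P_B = 12.37: Q_A = 1560.543.
∂Q_A/∂P_B = -6.1.
ε = (∂Q_A/∂P_B)(P_B/Q_A) = -6.1 × (12.37/1560.543) ≈ -0.048.
Since ε < 0, tonic water and gin are complements.

-0.048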